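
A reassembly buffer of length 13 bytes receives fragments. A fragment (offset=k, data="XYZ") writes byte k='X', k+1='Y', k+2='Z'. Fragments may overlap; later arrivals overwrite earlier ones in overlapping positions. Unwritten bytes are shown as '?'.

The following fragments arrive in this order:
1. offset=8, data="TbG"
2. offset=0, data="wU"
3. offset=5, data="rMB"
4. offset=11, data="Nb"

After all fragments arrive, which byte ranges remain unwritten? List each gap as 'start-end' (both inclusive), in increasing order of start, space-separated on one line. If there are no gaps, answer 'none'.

Fragment 1: offset=8 len=3
Fragment 2: offset=0 len=2
Fragment 3: offset=5 len=3
Fragment 4: offset=11 len=2
Gaps: 2-4

Answer: 2-4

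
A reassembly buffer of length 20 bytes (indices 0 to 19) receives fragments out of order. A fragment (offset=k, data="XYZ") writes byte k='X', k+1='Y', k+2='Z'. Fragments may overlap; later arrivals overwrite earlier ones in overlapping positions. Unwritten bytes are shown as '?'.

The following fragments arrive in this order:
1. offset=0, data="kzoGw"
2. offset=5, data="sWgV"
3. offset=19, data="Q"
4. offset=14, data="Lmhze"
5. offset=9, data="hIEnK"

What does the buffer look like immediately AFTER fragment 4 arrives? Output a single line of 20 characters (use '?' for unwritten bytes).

Answer: kzoGwsWgV?????LmhzeQ

Derivation:
Fragment 1: offset=0 data="kzoGw" -> buffer=kzoGw???????????????
Fragment 2: offset=5 data="sWgV" -> buffer=kzoGwsWgV???????????
Fragment 3: offset=19 data="Q" -> buffer=kzoGwsWgV??????????Q
Fragment 4: offset=14 data="Lmhze" -> buffer=kzoGwsWgV?????LmhzeQ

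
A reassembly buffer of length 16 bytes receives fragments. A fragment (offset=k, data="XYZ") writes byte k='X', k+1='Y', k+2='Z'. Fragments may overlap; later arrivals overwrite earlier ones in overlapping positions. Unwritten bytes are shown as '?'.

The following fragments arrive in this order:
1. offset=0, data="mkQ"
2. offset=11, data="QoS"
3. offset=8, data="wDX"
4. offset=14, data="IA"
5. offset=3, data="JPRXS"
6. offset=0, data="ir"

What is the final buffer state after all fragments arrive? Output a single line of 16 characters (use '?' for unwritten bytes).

Fragment 1: offset=0 data="mkQ" -> buffer=mkQ?????????????
Fragment 2: offset=11 data="QoS" -> buffer=mkQ????????QoS??
Fragment 3: offset=8 data="wDX" -> buffer=mkQ?????wDXQoS??
Fragment 4: offset=14 data="IA" -> buffer=mkQ?????wDXQoSIA
Fragment 5: offset=3 data="JPRXS" -> buffer=mkQJPRXSwDXQoSIA
Fragment 6: offset=0 data="ir" -> buffer=irQJPRXSwDXQoSIA

Answer: irQJPRXSwDXQoSIA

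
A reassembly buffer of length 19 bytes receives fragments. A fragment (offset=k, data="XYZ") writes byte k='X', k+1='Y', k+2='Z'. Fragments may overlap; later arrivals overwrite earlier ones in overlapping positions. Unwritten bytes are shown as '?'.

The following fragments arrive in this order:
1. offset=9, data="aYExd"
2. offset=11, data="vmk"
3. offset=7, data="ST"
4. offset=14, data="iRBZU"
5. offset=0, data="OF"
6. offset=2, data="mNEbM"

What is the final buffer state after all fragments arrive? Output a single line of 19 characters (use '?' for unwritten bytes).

Fragment 1: offset=9 data="aYExd" -> buffer=?????????aYExd?????
Fragment 2: offset=11 data="vmk" -> buffer=?????????aYvmk?????
Fragment 3: offset=7 data="ST" -> buffer=???????STaYvmk?????
Fragment 4: offset=14 data="iRBZU" -> buffer=???????STaYvmkiRBZU
Fragment 5: offset=0 data="OF" -> buffer=OF?????STaYvmkiRBZU
Fragment 6: offset=2 data="mNEbM" -> buffer=OFmNEbMSTaYvmkiRBZU

Answer: OFmNEbMSTaYvmkiRBZU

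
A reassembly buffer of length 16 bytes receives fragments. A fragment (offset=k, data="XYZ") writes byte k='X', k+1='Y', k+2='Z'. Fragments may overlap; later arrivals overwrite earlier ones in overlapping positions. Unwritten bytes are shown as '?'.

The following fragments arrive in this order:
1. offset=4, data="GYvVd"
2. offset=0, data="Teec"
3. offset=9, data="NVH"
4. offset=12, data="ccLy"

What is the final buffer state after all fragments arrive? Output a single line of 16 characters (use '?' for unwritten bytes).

Fragment 1: offset=4 data="GYvVd" -> buffer=????GYvVd???????
Fragment 2: offset=0 data="Teec" -> buffer=TeecGYvVd???????
Fragment 3: offset=9 data="NVH" -> buffer=TeecGYvVdNVH????
Fragment 4: offset=12 data="ccLy" -> buffer=TeecGYvVdNVHccLy

Answer: TeecGYvVdNVHccLy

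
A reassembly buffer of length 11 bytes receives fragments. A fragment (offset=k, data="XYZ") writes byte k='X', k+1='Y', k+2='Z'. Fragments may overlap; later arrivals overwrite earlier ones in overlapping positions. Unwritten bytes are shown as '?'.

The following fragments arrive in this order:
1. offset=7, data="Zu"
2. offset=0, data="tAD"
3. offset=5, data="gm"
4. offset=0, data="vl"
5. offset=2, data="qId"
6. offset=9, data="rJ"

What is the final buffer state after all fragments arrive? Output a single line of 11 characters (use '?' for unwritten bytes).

Answer: vlqIdgmZurJ

Derivation:
Fragment 1: offset=7 data="Zu" -> buffer=???????Zu??
Fragment 2: offset=0 data="tAD" -> buffer=tAD????Zu??
Fragment 3: offset=5 data="gm" -> buffer=tAD??gmZu??
Fragment 4: offset=0 data="vl" -> buffer=vlD??gmZu??
Fragment 5: offset=2 data="qId" -> buffer=vlqIdgmZu??
Fragment 6: offset=9 data="rJ" -> buffer=vlqIdgmZurJ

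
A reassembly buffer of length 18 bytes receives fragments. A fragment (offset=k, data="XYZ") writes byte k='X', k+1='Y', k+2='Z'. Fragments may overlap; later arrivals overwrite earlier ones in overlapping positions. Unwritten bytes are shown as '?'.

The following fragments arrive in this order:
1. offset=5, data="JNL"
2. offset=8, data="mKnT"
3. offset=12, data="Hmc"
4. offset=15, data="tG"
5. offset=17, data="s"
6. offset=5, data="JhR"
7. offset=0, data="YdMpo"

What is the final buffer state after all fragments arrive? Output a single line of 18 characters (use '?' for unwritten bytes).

Fragment 1: offset=5 data="JNL" -> buffer=?????JNL??????????
Fragment 2: offset=8 data="mKnT" -> buffer=?????JNLmKnT??????
Fragment 3: offset=12 data="Hmc" -> buffer=?????JNLmKnTHmc???
Fragment 4: offset=15 data="tG" -> buffer=?????JNLmKnTHmctG?
Fragment 5: offset=17 data="s" -> buffer=?????JNLmKnTHmctGs
Fragment 6: offset=5 data="JhR" -> buffer=?????JhRmKnTHmctGs
Fragment 7: offset=0 data="YdMpo" -> buffer=YdMpoJhRmKnTHmctGs

Answer: YdMpoJhRmKnTHmctGs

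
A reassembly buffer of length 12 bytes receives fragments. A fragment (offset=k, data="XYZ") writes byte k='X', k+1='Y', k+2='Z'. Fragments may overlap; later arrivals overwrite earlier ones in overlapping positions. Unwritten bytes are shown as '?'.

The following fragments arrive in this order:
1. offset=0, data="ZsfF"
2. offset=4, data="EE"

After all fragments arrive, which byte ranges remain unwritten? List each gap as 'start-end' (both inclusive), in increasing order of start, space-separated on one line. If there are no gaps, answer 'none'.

Fragment 1: offset=0 len=4
Fragment 2: offset=4 len=2
Gaps: 6-11

Answer: 6-11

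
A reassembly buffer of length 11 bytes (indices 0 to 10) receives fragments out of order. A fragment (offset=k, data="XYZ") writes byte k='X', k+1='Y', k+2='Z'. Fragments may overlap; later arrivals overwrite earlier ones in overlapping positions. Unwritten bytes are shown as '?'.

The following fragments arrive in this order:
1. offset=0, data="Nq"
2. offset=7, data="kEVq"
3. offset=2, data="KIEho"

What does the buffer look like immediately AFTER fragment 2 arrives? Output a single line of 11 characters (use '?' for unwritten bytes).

Answer: Nq?????kEVq

Derivation:
Fragment 1: offset=0 data="Nq" -> buffer=Nq?????????
Fragment 2: offset=7 data="kEVq" -> buffer=Nq?????kEVq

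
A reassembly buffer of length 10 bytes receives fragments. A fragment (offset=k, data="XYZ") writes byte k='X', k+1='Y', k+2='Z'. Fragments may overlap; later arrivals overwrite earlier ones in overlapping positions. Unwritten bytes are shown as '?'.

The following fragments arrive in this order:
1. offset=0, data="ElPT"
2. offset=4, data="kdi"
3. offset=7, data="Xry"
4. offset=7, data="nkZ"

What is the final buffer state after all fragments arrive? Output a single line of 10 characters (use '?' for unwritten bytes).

Answer: ElPTkdinkZ

Derivation:
Fragment 1: offset=0 data="ElPT" -> buffer=ElPT??????
Fragment 2: offset=4 data="kdi" -> buffer=ElPTkdi???
Fragment 3: offset=7 data="Xry" -> buffer=ElPTkdiXry
Fragment 4: offset=7 data="nkZ" -> buffer=ElPTkdinkZ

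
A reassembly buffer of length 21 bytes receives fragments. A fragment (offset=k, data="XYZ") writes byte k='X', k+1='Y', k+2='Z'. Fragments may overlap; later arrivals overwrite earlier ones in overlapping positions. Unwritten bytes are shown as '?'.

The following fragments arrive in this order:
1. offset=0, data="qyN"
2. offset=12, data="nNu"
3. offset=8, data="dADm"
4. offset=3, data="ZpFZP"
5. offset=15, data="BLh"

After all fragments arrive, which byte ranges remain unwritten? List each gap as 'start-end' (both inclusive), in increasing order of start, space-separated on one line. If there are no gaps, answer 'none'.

Fragment 1: offset=0 len=3
Fragment 2: offset=12 len=3
Fragment 3: offset=8 len=4
Fragment 4: offset=3 len=5
Fragment 5: offset=15 len=3
Gaps: 18-20

Answer: 18-20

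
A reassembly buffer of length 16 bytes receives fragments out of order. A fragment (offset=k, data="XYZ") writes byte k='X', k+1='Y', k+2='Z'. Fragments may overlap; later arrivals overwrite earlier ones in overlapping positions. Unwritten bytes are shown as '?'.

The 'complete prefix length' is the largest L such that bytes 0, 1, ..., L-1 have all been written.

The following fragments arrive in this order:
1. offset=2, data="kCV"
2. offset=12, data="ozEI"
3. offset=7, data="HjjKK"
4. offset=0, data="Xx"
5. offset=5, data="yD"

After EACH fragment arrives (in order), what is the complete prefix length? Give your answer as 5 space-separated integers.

Fragment 1: offset=2 data="kCV" -> buffer=??kCV??????????? -> prefix_len=0
Fragment 2: offset=12 data="ozEI" -> buffer=??kCV???????ozEI -> prefix_len=0
Fragment 3: offset=7 data="HjjKK" -> buffer=??kCV??HjjKKozEI -> prefix_len=0
Fragment 4: offset=0 data="Xx" -> buffer=XxkCV??HjjKKozEI -> prefix_len=5
Fragment 5: offset=5 data="yD" -> buffer=XxkCVyDHjjKKozEI -> prefix_len=16

Answer: 0 0 0 5 16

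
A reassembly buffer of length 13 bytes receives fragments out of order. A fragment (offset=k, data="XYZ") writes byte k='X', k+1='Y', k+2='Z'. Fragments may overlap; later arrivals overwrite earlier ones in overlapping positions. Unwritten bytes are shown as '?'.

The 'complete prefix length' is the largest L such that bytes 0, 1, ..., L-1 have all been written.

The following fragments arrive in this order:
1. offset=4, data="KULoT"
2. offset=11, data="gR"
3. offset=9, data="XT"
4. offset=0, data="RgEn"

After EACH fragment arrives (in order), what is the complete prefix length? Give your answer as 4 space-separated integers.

Answer: 0 0 0 13

Derivation:
Fragment 1: offset=4 data="KULoT" -> buffer=????KULoT???? -> prefix_len=0
Fragment 2: offset=11 data="gR" -> buffer=????KULoT??gR -> prefix_len=0
Fragment 3: offset=9 data="XT" -> buffer=????KULoTXTgR -> prefix_len=0
Fragment 4: offset=0 data="RgEn" -> buffer=RgEnKULoTXTgR -> prefix_len=13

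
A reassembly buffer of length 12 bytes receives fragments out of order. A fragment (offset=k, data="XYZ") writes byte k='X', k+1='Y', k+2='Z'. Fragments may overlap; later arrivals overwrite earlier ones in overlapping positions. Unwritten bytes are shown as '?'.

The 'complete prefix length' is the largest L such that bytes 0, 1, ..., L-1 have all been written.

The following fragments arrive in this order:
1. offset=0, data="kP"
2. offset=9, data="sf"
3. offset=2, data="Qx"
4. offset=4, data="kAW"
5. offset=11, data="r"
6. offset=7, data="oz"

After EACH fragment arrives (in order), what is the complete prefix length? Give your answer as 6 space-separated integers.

Fragment 1: offset=0 data="kP" -> buffer=kP?????????? -> prefix_len=2
Fragment 2: offset=9 data="sf" -> buffer=kP???????sf? -> prefix_len=2
Fragment 3: offset=2 data="Qx" -> buffer=kPQx?????sf? -> prefix_len=4
Fragment 4: offset=4 data="kAW" -> buffer=kPQxkAW??sf? -> prefix_len=7
Fragment 5: offset=11 data="r" -> buffer=kPQxkAW??sfr -> prefix_len=7
Fragment 6: offset=7 data="oz" -> buffer=kPQxkAWozsfr -> prefix_len=12

Answer: 2 2 4 7 7 12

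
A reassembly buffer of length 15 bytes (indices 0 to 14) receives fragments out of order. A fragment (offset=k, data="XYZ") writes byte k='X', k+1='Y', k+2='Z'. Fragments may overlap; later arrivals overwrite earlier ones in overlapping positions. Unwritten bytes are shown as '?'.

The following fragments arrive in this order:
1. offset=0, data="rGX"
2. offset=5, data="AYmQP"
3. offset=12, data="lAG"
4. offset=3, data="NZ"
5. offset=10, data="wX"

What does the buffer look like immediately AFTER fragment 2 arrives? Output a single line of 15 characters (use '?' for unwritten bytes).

Fragment 1: offset=0 data="rGX" -> buffer=rGX????????????
Fragment 2: offset=5 data="AYmQP" -> buffer=rGX??AYmQP?????

Answer: rGX??AYmQP?????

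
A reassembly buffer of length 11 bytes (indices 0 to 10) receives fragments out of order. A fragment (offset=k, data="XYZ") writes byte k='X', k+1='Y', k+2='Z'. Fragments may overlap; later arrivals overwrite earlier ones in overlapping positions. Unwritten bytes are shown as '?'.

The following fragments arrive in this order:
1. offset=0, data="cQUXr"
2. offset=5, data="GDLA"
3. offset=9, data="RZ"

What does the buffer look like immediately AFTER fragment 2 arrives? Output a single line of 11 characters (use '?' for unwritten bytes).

Fragment 1: offset=0 data="cQUXr" -> buffer=cQUXr??????
Fragment 2: offset=5 data="GDLA" -> buffer=cQUXrGDLA??

Answer: cQUXrGDLA??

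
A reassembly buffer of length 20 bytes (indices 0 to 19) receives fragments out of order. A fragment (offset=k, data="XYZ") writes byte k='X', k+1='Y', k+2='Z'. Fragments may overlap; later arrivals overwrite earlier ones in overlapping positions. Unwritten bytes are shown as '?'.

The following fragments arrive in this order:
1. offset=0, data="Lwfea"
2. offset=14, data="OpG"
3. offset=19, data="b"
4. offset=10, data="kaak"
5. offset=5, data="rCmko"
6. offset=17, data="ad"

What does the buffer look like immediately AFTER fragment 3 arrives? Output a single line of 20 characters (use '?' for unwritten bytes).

Fragment 1: offset=0 data="Lwfea" -> buffer=Lwfea???????????????
Fragment 2: offset=14 data="OpG" -> buffer=Lwfea?????????OpG???
Fragment 3: offset=19 data="b" -> buffer=Lwfea?????????OpG??b

Answer: Lwfea?????????OpG??b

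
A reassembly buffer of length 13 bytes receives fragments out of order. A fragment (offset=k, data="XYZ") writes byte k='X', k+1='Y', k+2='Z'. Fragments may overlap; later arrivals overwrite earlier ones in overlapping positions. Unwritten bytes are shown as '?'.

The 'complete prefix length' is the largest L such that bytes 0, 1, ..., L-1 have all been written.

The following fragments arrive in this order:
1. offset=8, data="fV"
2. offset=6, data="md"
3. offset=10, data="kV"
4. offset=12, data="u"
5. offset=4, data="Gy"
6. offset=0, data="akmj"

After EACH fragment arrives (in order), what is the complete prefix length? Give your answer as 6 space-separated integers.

Answer: 0 0 0 0 0 13

Derivation:
Fragment 1: offset=8 data="fV" -> buffer=????????fV??? -> prefix_len=0
Fragment 2: offset=6 data="md" -> buffer=??????mdfV??? -> prefix_len=0
Fragment 3: offset=10 data="kV" -> buffer=??????mdfVkV? -> prefix_len=0
Fragment 4: offset=12 data="u" -> buffer=??????mdfVkVu -> prefix_len=0
Fragment 5: offset=4 data="Gy" -> buffer=????GymdfVkVu -> prefix_len=0
Fragment 6: offset=0 data="akmj" -> buffer=akmjGymdfVkVu -> prefix_len=13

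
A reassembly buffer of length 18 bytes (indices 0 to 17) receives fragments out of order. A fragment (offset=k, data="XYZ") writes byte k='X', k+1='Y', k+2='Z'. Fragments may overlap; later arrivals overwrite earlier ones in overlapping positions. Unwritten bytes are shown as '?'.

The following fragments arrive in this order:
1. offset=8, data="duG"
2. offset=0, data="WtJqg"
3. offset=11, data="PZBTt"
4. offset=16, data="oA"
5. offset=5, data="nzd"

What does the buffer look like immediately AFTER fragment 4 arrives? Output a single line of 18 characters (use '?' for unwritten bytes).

Fragment 1: offset=8 data="duG" -> buffer=????????duG???????
Fragment 2: offset=0 data="WtJqg" -> buffer=WtJqg???duG???????
Fragment 3: offset=11 data="PZBTt" -> buffer=WtJqg???duGPZBTt??
Fragment 4: offset=16 data="oA" -> buffer=WtJqg???duGPZBTtoA

Answer: WtJqg???duGPZBTtoA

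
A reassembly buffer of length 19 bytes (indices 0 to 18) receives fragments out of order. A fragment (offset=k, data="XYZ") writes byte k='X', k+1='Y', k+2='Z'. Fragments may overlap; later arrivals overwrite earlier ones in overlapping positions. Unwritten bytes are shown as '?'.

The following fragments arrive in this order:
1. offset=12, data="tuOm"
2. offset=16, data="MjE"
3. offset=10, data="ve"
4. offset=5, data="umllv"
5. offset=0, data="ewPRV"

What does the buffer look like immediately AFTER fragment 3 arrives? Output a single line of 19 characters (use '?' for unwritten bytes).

Fragment 1: offset=12 data="tuOm" -> buffer=????????????tuOm???
Fragment 2: offset=16 data="MjE" -> buffer=????????????tuOmMjE
Fragment 3: offset=10 data="ve" -> buffer=??????????vetuOmMjE

Answer: ??????????vetuOmMjE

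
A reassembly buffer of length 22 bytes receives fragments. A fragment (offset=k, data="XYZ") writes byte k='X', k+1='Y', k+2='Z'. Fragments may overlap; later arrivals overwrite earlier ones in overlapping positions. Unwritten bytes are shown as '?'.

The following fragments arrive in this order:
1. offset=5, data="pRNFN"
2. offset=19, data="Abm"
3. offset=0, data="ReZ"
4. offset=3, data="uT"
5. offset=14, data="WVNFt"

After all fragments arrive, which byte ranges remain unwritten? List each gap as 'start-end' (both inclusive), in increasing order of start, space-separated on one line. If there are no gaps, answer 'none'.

Answer: 10-13

Derivation:
Fragment 1: offset=5 len=5
Fragment 2: offset=19 len=3
Fragment 3: offset=0 len=3
Fragment 4: offset=3 len=2
Fragment 5: offset=14 len=5
Gaps: 10-13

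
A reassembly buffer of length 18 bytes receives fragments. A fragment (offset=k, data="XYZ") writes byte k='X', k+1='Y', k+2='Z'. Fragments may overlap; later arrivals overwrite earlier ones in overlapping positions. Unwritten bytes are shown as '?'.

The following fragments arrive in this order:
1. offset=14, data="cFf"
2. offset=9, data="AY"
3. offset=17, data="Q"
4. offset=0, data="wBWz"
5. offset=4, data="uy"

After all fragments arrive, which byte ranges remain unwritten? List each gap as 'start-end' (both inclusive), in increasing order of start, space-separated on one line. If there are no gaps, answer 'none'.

Answer: 6-8 11-13

Derivation:
Fragment 1: offset=14 len=3
Fragment 2: offset=9 len=2
Fragment 3: offset=17 len=1
Fragment 4: offset=0 len=4
Fragment 5: offset=4 len=2
Gaps: 6-8 11-13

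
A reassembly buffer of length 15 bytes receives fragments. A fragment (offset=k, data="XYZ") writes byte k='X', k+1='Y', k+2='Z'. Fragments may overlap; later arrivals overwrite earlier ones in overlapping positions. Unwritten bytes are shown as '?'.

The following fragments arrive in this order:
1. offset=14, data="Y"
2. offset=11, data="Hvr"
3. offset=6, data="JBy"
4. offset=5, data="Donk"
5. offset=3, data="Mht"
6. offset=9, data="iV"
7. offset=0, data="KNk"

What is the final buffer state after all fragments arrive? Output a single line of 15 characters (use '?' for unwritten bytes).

Fragment 1: offset=14 data="Y" -> buffer=??????????????Y
Fragment 2: offset=11 data="Hvr" -> buffer=???????????HvrY
Fragment 3: offset=6 data="JBy" -> buffer=??????JBy??HvrY
Fragment 4: offset=5 data="Donk" -> buffer=?????Donk??HvrY
Fragment 5: offset=3 data="Mht" -> buffer=???Mhtonk??HvrY
Fragment 6: offset=9 data="iV" -> buffer=???MhtonkiVHvrY
Fragment 7: offset=0 data="KNk" -> buffer=KNkMhtonkiVHvrY

Answer: KNkMhtonkiVHvrY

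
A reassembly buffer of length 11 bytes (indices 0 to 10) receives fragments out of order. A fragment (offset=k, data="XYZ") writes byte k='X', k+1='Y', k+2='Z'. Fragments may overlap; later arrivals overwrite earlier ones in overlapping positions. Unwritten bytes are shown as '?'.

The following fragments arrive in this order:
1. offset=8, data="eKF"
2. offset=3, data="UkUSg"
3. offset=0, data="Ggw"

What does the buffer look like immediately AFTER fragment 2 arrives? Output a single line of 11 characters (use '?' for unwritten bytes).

Fragment 1: offset=8 data="eKF" -> buffer=????????eKF
Fragment 2: offset=3 data="UkUSg" -> buffer=???UkUSgeKF

Answer: ???UkUSgeKF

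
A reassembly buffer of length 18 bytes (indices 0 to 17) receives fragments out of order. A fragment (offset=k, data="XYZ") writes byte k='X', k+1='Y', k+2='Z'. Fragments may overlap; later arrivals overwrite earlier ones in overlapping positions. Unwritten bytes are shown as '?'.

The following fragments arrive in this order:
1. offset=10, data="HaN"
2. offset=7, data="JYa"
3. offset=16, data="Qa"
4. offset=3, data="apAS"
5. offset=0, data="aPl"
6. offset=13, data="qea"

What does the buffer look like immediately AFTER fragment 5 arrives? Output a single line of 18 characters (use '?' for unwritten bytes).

Fragment 1: offset=10 data="HaN" -> buffer=??????????HaN?????
Fragment 2: offset=7 data="JYa" -> buffer=???????JYaHaN?????
Fragment 3: offset=16 data="Qa" -> buffer=???????JYaHaN???Qa
Fragment 4: offset=3 data="apAS" -> buffer=???apASJYaHaN???Qa
Fragment 5: offset=0 data="aPl" -> buffer=aPlapASJYaHaN???Qa

Answer: aPlapASJYaHaN???Qa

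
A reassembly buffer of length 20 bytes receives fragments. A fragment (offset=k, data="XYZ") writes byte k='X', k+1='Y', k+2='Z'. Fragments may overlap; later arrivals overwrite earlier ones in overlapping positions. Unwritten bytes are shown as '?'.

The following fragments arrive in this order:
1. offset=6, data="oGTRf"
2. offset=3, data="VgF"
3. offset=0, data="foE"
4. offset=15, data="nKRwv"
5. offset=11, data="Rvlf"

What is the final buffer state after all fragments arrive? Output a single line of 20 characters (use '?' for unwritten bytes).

Fragment 1: offset=6 data="oGTRf" -> buffer=??????oGTRf?????????
Fragment 2: offset=3 data="VgF" -> buffer=???VgFoGTRf?????????
Fragment 3: offset=0 data="foE" -> buffer=foEVgFoGTRf?????????
Fragment 4: offset=15 data="nKRwv" -> buffer=foEVgFoGTRf????nKRwv
Fragment 5: offset=11 data="Rvlf" -> buffer=foEVgFoGTRfRvlfnKRwv

Answer: foEVgFoGTRfRvlfnKRwv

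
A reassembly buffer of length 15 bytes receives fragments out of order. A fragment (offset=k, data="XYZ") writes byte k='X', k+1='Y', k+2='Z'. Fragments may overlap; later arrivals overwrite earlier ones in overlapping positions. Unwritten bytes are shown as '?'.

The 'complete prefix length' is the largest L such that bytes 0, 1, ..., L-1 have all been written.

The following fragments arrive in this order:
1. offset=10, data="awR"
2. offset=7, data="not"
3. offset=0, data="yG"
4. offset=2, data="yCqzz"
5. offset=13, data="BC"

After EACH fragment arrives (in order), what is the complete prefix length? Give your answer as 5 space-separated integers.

Fragment 1: offset=10 data="awR" -> buffer=??????????awR?? -> prefix_len=0
Fragment 2: offset=7 data="not" -> buffer=???????notawR?? -> prefix_len=0
Fragment 3: offset=0 data="yG" -> buffer=yG?????notawR?? -> prefix_len=2
Fragment 4: offset=2 data="yCqzz" -> buffer=yGyCqzznotawR?? -> prefix_len=13
Fragment 5: offset=13 data="BC" -> buffer=yGyCqzznotawRBC -> prefix_len=15

Answer: 0 0 2 13 15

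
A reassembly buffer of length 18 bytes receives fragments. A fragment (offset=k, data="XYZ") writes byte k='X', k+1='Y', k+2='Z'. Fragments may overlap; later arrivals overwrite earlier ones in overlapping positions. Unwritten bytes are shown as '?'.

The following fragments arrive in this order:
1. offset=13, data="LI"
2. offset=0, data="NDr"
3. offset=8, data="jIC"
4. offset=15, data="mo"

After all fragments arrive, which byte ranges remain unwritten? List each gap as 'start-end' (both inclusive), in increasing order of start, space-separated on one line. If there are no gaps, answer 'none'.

Fragment 1: offset=13 len=2
Fragment 2: offset=0 len=3
Fragment 3: offset=8 len=3
Fragment 4: offset=15 len=2
Gaps: 3-7 11-12 17-17

Answer: 3-7 11-12 17-17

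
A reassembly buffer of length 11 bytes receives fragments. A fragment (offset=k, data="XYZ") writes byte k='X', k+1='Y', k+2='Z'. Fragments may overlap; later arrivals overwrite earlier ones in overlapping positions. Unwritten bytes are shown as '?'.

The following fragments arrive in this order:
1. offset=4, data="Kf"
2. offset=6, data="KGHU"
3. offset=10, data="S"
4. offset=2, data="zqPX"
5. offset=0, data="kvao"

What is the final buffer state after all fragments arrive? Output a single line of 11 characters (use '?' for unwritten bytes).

Fragment 1: offset=4 data="Kf" -> buffer=????Kf?????
Fragment 2: offset=6 data="KGHU" -> buffer=????KfKGHU?
Fragment 3: offset=10 data="S" -> buffer=????KfKGHUS
Fragment 4: offset=2 data="zqPX" -> buffer=??zqPXKGHUS
Fragment 5: offset=0 data="kvao" -> buffer=kvaoPXKGHUS

Answer: kvaoPXKGHUS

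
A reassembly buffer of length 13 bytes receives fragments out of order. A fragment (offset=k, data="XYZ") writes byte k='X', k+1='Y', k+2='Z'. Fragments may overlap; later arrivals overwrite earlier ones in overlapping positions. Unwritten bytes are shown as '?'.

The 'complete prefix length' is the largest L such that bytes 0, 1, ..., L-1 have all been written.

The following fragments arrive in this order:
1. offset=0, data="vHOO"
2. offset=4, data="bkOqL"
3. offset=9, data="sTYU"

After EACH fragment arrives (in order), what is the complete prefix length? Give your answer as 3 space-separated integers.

Fragment 1: offset=0 data="vHOO" -> buffer=vHOO????????? -> prefix_len=4
Fragment 2: offset=4 data="bkOqL" -> buffer=vHOObkOqL???? -> prefix_len=9
Fragment 3: offset=9 data="sTYU" -> buffer=vHOObkOqLsTYU -> prefix_len=13

Answer: 4 9 13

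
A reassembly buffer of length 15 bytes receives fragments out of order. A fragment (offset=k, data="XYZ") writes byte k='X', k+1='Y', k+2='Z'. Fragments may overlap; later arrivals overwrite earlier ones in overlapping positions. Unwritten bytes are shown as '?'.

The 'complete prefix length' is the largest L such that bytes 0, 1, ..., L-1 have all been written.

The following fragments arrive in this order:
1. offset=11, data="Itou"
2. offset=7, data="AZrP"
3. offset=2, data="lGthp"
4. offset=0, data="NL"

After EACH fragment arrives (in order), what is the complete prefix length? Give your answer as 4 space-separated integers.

Fragment 1: offset=11 data="Itou" -> buffer=???????????Itou -> prefix_len=0
Fragment 2: offset=7 data="AZrP" -> buffer=???????AZrPItou -> prefix_len=0
Fragment 3: offset=2 data="lGthp" -> buffer=??lGthpAZrPItou -> prefix_len=0
Fragment 4: offset=0 data="NL" -> buffer=NLlGthpAZrPItou -> prefix_len=15

Answer: 0 0 0 15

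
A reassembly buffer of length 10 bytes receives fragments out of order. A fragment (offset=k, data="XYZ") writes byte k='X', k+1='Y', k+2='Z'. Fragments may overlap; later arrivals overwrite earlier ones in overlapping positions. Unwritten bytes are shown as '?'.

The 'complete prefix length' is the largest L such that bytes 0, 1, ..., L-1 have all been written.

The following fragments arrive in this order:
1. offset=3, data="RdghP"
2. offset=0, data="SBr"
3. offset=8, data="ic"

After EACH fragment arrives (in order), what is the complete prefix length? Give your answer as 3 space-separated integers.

Answer: 0 8 10

Derivation:
Fragment 1: offset=3 data="RdghP" -> buffer=???RdghP?? -> prefix_len=0
Fragment 2: offset=0 data="SBr" -> buffer=SBrRdghP?? -> prefix_len=8
Fragment 3: offset=8 data="ic" -> buffer=SBrRdghPic -> prefix_len=10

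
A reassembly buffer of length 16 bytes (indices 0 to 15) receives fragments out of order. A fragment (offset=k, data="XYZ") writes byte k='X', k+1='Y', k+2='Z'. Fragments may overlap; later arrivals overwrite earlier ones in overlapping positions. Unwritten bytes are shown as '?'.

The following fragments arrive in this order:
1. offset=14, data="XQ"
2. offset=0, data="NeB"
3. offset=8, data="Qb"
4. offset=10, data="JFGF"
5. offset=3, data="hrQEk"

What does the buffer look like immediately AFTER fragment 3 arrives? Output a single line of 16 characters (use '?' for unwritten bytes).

Fragment 1: offset=14 data="XQ" -> buffer=??????????????XQ
Fragment 2: offset=0 data="NeB" -> buffer=NeB???????????XQ
Fragment 3: offset=8 data="Qb" -> buffer=NeB?????Qb????XQ

Answer: NeB?????Qb????XQ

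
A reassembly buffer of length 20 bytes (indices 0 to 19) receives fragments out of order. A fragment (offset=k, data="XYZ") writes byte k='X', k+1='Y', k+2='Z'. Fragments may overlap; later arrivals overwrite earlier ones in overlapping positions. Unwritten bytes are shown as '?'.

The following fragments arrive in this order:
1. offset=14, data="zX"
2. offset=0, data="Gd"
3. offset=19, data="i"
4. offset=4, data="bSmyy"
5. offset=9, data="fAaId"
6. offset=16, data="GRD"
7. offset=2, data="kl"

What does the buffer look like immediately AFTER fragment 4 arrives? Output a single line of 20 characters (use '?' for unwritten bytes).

Answer: Gd??bSmyy?????zX???i

Derivation:
Fragment 1: offset=14 data="zX" -> buffer=??????????????zX????
Fragment 2: offset=0 data="Gd" -> buffer=Gd????????????zX????
Fragment 3: offset=19 data="i" -> buffer=Gd????????????zX???i
Fragment 4: offset=4 data="bSmyy" -> buffer=Gd??bSmyy?????zX???i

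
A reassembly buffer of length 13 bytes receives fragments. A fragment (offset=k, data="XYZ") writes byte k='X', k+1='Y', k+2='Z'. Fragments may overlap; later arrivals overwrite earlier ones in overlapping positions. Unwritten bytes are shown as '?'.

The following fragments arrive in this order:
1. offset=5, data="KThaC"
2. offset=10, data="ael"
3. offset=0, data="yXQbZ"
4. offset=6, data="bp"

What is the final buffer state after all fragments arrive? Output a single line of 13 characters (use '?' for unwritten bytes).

Answer: yXQbZKbpaCael

Derivation:
Fragment 1: offset=5 data="KThaC" -> buffer=?????KThaC???
Fragment 2: offset=10 data="ael" -> buffer=?????KThaCael
Fragment 3: offset=0 data="yXQbZ" -> buffer=yXQbZKThaCael
Fragment 4: offset=6 data="bp" -> buffer=yXQbZKbpaCael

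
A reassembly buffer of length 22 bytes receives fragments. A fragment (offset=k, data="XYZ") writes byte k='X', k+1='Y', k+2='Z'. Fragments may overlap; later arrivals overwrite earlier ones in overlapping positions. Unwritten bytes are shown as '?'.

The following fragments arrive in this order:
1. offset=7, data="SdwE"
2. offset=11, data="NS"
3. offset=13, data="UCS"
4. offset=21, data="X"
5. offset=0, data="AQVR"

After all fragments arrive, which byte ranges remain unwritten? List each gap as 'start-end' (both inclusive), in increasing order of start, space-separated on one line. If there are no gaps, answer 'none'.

Fragment 1: offset=7 len=4
Fragment 2: offset=11 len=2
Fragment 3: offset=13 len=3
Fragment 4: offset=21 len=1
Fragment 5: offset=0 len=4
Gaps: 4-6 16-20

Answer: 4-6 16-20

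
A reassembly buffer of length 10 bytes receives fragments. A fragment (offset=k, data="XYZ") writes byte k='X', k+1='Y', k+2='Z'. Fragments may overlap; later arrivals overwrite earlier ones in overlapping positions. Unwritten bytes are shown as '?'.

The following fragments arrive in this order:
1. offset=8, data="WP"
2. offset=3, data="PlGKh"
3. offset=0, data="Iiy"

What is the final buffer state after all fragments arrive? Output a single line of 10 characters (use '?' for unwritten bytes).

Fragment 1: offset=8 data="WP" -> buffer=????????WP
Fragment 2: offset=3 data="PlGKh" -> buffer=???PlGKhWP
Fragment 3: offset=0 data="Iiy" -> buffer=IiyPlGKhWP

Answer: IiyPlGKhWP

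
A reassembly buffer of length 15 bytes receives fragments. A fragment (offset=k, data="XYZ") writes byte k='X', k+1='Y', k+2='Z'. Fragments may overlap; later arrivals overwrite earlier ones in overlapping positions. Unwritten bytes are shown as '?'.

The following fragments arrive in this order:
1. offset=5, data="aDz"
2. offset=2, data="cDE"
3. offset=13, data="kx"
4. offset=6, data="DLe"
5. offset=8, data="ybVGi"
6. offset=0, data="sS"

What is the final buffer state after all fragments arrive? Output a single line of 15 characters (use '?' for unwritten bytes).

Fragment 1: offset=5 data="aDz" -> buffer=?????aDz???????
Fragment 2: offset=2 data="cDE" -> buffer=??cDEaDz???????
Fragment 3: offset=13 data="kx" -> buffer=??cDEaDz?????kx
Fragment 4: offset=6 data="DLe" -> buffer=??cDEaDLe????kx
Fragment 5: offset=8 data="ybVGi" -> buffer=??cDEaDLybVGikx
Fragment 6: offset=0 data="sS" -> buffer=sScDEaDLybVGikx

Answer: sScDEaDLybVGikx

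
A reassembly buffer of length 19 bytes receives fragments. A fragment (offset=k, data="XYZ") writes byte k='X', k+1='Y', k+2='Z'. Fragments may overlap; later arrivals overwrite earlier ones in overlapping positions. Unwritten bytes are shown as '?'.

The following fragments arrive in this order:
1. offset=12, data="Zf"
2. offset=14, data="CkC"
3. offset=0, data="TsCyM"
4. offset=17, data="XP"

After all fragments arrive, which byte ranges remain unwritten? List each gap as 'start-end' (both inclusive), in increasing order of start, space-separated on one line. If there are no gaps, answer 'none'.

Fragment 1: offset=12 len=2
Fragment 2: offset=14 len=3
Fragment 3: offset=0 len=5
Fragment 4: offset=17 len=2
Gaps: 5-11

Answer: 5-11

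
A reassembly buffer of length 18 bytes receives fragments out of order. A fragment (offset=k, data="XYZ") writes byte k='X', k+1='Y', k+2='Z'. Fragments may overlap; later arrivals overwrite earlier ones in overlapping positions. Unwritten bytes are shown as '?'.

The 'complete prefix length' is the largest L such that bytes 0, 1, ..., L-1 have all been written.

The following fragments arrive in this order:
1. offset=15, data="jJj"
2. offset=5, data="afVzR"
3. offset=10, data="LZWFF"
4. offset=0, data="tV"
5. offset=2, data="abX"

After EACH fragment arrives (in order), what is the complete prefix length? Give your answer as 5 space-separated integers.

Fragment 1: offset=15 data="jJj" -> buffer=???????????????jJj -> prefix_len=0
Fragment 2: offset=5 data="afVzR" -> buffer=?????afVzR?????jJj -> prefix_len=0
Fragment 3: offset=10 data="LZWFF" -> buffer=?????afVzRLZWFFjJj -> prefix_len=0
Fragment 4: offset=0 data="tV" -> buffer=tV???afVzRLZWFFjJj -> prefix_len=2
Fragment 5: offset=2 data="abX" -> buffer=tVabXafVzRLZWFFjJj -> prefix_len=18

Answer: 0 0 0 2 18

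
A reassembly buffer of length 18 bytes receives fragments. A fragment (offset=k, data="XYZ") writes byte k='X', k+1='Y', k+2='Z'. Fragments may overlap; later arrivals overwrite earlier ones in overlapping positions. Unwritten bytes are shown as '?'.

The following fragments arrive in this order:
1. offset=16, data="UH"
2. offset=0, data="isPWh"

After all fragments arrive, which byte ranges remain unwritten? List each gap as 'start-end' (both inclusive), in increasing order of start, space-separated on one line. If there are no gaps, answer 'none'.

Answer: 5-15

Derivation:
Fragment 1: offset=16 len=2
Fragment 2: offset=0 len=5
Gaps: 5-15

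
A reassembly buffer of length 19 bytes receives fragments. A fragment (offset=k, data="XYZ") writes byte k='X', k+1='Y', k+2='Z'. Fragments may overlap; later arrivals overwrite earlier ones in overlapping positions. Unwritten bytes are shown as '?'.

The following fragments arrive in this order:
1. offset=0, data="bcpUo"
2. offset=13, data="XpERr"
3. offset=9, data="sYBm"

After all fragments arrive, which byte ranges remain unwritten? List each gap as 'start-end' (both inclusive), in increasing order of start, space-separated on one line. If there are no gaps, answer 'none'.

Fragment 1: offset=0 len=5
Fragment 2: offset=13 len=5
Fragment 3: offset=9 len=4
Gaps: 5-8 18-18

Answer: 5-8 18-18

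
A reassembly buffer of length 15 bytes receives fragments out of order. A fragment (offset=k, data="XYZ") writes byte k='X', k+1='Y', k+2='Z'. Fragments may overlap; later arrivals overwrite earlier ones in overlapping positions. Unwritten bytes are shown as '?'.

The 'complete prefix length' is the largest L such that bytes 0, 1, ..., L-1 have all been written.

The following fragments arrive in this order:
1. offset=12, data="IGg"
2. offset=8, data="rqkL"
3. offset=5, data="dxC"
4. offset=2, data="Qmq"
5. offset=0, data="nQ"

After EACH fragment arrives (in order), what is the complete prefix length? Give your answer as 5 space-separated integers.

Answer: 0 0 0 0 15

Derivation:
Fragment 1: offset=12 data="IGg" -> buffer=????????????IGg -> prefix_len=0
Fragment 2: offset=8 data="rqkL" -> buffer=????????rqkLIGg -> prefix_len=0
Fragment 3: offset=5 data="dxC" -> buffer=?????dxCrqkLIGg -> prefix_len=0
Fragment 4: offset=2 data="Qmq" -> buffer=??QmqdxCrqkLIGg -> prefix_len=0
Fragment 5: offset=0 data="nQ" -> buffer=nQQmqdxCrqkLIGg -> prefix_len=15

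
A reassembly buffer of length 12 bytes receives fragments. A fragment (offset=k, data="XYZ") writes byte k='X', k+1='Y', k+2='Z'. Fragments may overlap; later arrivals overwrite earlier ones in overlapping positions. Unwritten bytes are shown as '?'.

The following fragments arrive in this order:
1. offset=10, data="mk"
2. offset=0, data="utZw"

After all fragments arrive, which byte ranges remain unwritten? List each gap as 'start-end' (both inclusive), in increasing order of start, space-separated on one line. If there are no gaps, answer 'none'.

Answer: 4-9

Derivation:
Fragment 1: offset=10 len=2
Fragment 2: offset=0 len=4
Gaps: 4-9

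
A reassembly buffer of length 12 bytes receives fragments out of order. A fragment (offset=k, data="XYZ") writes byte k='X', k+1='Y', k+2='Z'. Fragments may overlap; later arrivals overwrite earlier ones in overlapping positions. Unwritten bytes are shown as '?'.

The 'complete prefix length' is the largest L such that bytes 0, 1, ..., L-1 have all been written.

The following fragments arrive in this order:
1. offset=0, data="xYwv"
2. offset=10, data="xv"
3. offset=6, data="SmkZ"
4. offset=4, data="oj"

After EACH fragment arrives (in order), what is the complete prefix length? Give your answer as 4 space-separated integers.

Answer: 4 4 4 12

Derivation:
Fragment 1: offset=0 data="xYwv" -> buffer=xYwv???????? -> prefix_len=4
Fragment 2: offset=10 data="xv" -> buffer=xYwv??????xv -> prefix_len=4
Fragment 3: offset=6 data="SmkZ" -> buffer=xYwv??SmkZxv -> prefix_len=4
Fragment 4: offset=4 data="oj" -> buffer=xYwvojSmkZxv -> prefix_len=12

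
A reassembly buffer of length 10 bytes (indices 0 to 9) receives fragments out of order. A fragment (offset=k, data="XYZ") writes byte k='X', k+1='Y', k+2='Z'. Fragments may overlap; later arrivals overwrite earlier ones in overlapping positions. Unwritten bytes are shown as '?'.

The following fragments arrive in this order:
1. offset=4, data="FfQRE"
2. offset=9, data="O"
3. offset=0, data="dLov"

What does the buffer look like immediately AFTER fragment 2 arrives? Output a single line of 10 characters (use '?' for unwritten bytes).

Answer: ????FfQREO

Derivation:
Fragment 1: offset=4 data="FfQRE" -> buffer=????FfQRE?
Fragment 2: offset=9 data="O" -> buffer=????FfQREO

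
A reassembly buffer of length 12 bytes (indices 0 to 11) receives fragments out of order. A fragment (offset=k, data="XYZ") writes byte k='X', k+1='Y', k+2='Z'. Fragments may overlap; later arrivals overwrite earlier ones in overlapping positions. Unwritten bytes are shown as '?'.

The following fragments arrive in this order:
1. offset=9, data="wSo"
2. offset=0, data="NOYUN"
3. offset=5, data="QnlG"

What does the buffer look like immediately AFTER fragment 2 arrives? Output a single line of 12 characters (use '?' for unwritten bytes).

Fragment 1: offset=9 data="wSo" -> buffer=?????????wSo
Fragment 2: offset=0 data="NOYUN" -> buffer=NOYUN????wSo

Answer: NOYUN????wSo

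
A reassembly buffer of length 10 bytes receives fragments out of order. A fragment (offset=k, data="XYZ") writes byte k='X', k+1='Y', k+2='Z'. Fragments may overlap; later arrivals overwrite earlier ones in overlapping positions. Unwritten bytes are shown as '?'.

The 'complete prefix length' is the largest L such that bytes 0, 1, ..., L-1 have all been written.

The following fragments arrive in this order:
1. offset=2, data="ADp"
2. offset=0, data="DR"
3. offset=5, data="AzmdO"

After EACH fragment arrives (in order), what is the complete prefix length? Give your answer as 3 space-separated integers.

Fragment 1: offset=2 data="ADp" -> buffer=??ADp????? -> prefix_len=0
Fragment 2: offset=0 data="DR" -> buffer=DRADp????? -> prefix_len=5
Fragment 3: offset=5 data="AzmdO" -> buffer=DRADpAzmdO -> prefix_len=10

Answer: 0 5 10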